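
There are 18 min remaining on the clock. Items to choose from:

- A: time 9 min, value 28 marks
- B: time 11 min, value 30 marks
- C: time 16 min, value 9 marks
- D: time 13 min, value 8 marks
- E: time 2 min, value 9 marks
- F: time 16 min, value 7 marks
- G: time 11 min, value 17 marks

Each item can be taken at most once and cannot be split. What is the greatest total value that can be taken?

39 marks

Check high-value combinations within 18 min:
- B+E: time 11+2=13, value 30+9=39
- A+E: time 9+2=11, value 28+9=37
- B: time 11, value 30
- A: time 9, value 28
- E+G: time 2+11=13, value 9+17=26
Best: 39 marks.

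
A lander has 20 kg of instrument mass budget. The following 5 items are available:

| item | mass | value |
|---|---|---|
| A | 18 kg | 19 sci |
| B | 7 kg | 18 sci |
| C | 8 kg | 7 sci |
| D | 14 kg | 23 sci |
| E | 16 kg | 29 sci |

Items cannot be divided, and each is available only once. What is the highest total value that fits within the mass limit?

29 sci

Check high-value combinations within 20 kg:
- E: mass 16, value 29
- B+C: mass 7+8=15, value 18+7=25
- D: mass 14, value 23
- A: mass 18, value 19
Best: 29 sci.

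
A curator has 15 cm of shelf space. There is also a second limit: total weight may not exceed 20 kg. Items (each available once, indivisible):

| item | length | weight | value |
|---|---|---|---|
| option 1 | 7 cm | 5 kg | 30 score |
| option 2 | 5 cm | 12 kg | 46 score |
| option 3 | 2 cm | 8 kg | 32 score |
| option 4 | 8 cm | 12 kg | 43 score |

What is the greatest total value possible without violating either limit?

Feasible sets respecting both limits:
- option 2+option 3: length 7, weight 20, value 78
- option 1+option 2: length 12, weight 17, value 76
- option 3+option 4: length 10, weight 20, value 75
Best: 78 score.

78 score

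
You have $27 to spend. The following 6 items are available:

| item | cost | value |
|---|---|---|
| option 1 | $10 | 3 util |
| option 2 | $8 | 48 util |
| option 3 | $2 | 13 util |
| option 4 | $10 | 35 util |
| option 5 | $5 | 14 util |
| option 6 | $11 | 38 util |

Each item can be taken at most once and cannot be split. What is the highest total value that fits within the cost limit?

Check high-value combinations within $27:
- option 2+option 3+option 5+option 6: cost 8+2+5+11=26, value 48+13+14+38=113
- option 2+option 3+option 4+option 5: cost 8+2+10+5=25, value 48+13+35+14=110
- option 2+option 5+option 6: cost 8+5+11=24, value 48+14+38=100
- option 2+option 3+option 6: cost 8+2+11=21, value 48+13+38=99
- option 2+option 4+option 5: cost 8+10+5=23, value 48+35+14=97
Best: 113 util.

113 util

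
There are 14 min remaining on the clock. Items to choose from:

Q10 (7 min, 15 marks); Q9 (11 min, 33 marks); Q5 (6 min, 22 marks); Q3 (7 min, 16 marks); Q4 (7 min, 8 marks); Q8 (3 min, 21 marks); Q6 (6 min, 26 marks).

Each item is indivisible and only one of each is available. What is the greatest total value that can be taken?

54 marks

Check high-value combinations within 14 min:
- Q9+Q8: time 11+3=14, value 33+21=54
- Q5+Q6: time 6+6=12, value 22+26=48
- Q8+Q6: time 3+6=9, value 21+26=47
- Q5+Q8: time 6+3=9, value 22+21=43
Best: 54 marks.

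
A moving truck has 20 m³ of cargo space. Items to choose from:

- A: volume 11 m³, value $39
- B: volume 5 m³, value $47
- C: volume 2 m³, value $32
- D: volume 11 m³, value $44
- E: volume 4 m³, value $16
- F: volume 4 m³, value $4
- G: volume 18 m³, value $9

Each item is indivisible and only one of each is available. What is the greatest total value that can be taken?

Check high-value combinations within 20 m³:
- B+C+D: volume 5+2+11=18, value 47+32+44=123
- A+B+C: volume 11+5+2=18, value 39+47+32=118
- B+D+E: volume 5+11+4=20, value 47+44+16=107
- A+B+E: volume 11+5+4=20, value 39+47+16=102
- B+C+E+F: volume 5+2+4+4=15, value 47+32+16+4=99
Best: $123.

$123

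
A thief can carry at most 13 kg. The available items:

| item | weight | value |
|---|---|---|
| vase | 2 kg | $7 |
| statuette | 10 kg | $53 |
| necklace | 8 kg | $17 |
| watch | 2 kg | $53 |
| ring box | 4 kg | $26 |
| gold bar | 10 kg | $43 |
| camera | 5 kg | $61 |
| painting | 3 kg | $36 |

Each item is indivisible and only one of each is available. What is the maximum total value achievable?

Check high-value combinations within 13 kg:
- vase+watch+camera+painting: weight 2+2+5+3=12, value 7+53+61+36=157
- watch+camera+painting: weight 2+5+3=10, value 53+61+36=150
- vase+watch+ring box+camera: weight 2+2+4+5=13, value 7+53+26+61=147
- watch+ring box+camera: weight 2+4+5=11, value 53+26+61=140
- ring box+camera+painting: weight 4+5+3=12, value 26+61+36=123
Best: $157.

$157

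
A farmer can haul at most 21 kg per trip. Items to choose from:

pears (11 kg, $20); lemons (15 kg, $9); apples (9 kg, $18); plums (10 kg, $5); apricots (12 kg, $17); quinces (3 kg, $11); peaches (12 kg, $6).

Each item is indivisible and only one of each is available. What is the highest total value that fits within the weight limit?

$38

Check high-value combinations within 21 kg:
- pears+apples: weight 11+9=20, value 20+18=38
- apples+apricots: weight 9+12=21, value 18+17=35
- pears+quinces: weight 11+3=14, value 20+11=31
Best: $38.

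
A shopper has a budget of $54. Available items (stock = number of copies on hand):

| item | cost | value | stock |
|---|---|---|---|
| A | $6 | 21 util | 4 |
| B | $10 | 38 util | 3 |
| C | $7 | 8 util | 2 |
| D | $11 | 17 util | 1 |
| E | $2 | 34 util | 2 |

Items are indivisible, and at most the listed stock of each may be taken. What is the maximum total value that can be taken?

245 util

Top feasible selections:
- 3×A + 3×B + 2×E: cost 52, value 245
- 2×A + 3×B + 1×C + 2×E: cost 53, value 232
Best: 245 util.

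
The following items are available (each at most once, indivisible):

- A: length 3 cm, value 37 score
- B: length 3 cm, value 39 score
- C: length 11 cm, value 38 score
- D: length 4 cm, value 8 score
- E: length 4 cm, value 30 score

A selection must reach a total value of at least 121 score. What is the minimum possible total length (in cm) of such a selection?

Subsets with value ≥ 121, sorted by total length:
- A+B+C+E: length 21, value 144
- A+B+C+D: length 21, value 122
- A+B+C+D+E: length 25, value 152
Minimum length: 21 cm.

21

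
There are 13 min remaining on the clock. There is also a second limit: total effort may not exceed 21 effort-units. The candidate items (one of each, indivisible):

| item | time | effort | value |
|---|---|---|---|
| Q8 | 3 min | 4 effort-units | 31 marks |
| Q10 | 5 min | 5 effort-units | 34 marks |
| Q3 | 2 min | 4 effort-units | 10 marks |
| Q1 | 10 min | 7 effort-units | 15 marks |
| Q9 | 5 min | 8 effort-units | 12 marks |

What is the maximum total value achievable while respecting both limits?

77 marks

Feasible sets respecting both limits:
- Q8+Q10+Q9: time 13, effort 17, value 77
- Q8+Q10+Q3: time 10, effort 13, value 75
- Q8+Q10: time 8, effort 9, value 65
- Q10+Q3+Q9: time 12, effort 17, value 56
Best: 77 marks.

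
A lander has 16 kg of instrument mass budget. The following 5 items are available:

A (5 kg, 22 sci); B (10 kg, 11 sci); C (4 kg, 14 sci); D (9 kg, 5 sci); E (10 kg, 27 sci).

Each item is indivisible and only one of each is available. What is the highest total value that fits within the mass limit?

Check high-value combinations within 16 kg:
- A+E: mass 5+10=15, value 22+27=49
- C+E: mass 4+10=14, value 14+27=41
- A+C: mass 5+4=9, value 22+14=36
Best: 49 sci.

49 sci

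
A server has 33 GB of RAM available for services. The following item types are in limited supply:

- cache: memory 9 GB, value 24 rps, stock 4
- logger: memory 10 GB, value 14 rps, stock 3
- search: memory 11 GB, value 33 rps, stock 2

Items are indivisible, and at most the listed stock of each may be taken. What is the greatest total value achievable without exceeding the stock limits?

Top feasible selections:
- 1×cache + 2×search: memory 31, value 90
- 2×cache + 1×search: memory 29, value 81
Best: 90 rps.

90 rps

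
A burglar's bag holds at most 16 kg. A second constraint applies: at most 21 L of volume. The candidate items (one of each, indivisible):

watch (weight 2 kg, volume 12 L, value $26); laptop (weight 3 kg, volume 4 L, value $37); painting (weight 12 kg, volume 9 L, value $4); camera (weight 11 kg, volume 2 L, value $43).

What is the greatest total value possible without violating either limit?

$106

Feasible sets respecting both limits:
- watch+laptop+camera: weight 16, volume 18, value 106
- laptop+camera: weight 14, volume 6, value 80
- watch+camera: weight 13, volume 14, value 69
- watch+laptop: weight 5, volume 16, value 63
Best: $106.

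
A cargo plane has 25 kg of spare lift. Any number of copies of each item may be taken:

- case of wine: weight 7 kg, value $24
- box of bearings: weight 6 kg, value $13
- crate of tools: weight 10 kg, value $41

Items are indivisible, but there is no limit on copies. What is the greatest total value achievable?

$89

Best value-per-unit is crate of tools at 41/10; filling with it alone gives 2×41 = 82.
Optimal mix: 2×case of wine + 1×crate of tools → weight 24, value 89.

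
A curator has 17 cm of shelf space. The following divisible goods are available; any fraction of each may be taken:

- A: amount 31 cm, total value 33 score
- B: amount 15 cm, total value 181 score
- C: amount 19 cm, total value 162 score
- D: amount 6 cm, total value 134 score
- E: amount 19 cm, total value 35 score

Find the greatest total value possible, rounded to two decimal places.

266.73

Take in order of value per unit:
- D (134/6 per unit): all 6 → value 134, running total 134.00
- B (181/15 per unit): 11 of 15 → value 11×181/15 = 132.7333, running total 266.73
Total 266.73.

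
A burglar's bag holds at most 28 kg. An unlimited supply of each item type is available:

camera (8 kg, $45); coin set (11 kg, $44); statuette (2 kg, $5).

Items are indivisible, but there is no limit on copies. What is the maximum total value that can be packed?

$145

Best value-per-unit is camera at 45/8; filling with it alone gives 3×45 = 135.
Optimal mix: 3×camera + 2×statuette → weight 28, value 145.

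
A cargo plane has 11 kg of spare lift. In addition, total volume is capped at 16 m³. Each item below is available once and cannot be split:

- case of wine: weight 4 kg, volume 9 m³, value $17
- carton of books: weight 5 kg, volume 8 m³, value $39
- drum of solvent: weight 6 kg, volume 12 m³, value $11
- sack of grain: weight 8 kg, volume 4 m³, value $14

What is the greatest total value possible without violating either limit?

Feasible sets respecting both limits:
- carton of books: weight 5, volume 8, value 39
- case of wine: weight 4, volume 9, value 17
- sack of grain: weight 8, volume 4, value 14
- drum of solvent: weight 6, volume 12, value 11
Best: $39.

$39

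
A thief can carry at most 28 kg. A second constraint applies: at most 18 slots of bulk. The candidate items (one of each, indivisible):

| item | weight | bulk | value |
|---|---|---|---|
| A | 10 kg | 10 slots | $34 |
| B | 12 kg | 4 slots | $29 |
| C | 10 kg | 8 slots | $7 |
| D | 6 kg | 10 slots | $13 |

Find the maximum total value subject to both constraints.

Feasible sets respecting both limits:
- A+B: weight 22, bulk 14, value 63
- B+D: weight 18, bulk 14, value 42
- A+C: weight 20, bulk 18, value 41
- B+C: weight 22, bulk 12, value 36
Best: $63.

$63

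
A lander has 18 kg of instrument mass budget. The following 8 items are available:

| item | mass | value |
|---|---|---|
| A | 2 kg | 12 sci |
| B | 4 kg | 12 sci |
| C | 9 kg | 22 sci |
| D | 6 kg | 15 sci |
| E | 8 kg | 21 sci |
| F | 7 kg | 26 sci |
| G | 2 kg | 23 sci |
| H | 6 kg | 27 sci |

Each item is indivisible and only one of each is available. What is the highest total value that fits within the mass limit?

Check high-value combinations within 18 kg:
- A+F+G+H: mass 2+7+2+6=17, value 12+26+23+27=88
- A+E+G+H: mass 2+8+2+6=18, value 12+21+23+27=83
- A+D+G+H: mass 2+6+2+6=16, value 12+15+23+27=77
- B+D+G+H: mass 4+6+2+6=18, value 12+15+23+27=77
Best: 88 sci.

88 sci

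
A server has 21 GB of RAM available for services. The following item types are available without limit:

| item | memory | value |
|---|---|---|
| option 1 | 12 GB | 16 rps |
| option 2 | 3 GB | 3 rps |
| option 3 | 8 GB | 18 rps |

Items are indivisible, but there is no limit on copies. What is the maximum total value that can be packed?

Best value-per-unit is option 3 at 18/8; filling with it alone gives 2×18 = 36.
Optimal mix: 1×option 2 + 2×option 3 → memory 19, value 39.

39 rps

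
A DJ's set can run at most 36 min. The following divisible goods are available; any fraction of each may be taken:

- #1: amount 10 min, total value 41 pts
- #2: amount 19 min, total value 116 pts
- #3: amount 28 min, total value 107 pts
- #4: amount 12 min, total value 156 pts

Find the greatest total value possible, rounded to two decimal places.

292.50

Take in order of value per unit:
- #4 (156/12 per unit): all 12 → value 156, running total 156.00
- #2 (116/19 per unit): all 19 → value 116, running total 272.00
- #1 (41/10 per unit): 5 of 10 → value 5×41/10 = 20.5000, running total 292.50
Total 292.50.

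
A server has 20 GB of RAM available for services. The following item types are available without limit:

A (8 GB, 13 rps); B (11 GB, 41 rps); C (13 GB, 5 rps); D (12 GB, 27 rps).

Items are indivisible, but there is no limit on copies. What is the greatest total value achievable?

54 rps

Best value-per-unit is B at 41/11; filling with it alone gives 1×41 = 41.
Optimal mix: 1×A + 1×B → memory 19, value 54.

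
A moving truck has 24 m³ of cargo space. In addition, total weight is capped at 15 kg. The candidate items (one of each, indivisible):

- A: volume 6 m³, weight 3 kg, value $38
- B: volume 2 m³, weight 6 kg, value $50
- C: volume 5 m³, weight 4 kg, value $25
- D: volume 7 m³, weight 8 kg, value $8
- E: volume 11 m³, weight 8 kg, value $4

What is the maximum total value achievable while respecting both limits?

Feasible sets respecting both limits:
- A+B+C: volume 13, weight 13, value 113
- A+B: volume 8, weight 9, value 88
- B+C: volume 7, weight 10, value 75
- A+C+D: volume 18, weight 15, value 71
Best: $113.

$113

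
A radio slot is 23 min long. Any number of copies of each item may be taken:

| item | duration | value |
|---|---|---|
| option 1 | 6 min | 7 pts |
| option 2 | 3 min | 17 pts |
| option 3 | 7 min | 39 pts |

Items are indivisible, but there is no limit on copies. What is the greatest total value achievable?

Best value-per-unit is option 2 at 17/3; filling with it alone gives 7×17 = 119.
Optimal mix: 3×option 2 + 2×option 3 → duration 23, value 129.

129 pts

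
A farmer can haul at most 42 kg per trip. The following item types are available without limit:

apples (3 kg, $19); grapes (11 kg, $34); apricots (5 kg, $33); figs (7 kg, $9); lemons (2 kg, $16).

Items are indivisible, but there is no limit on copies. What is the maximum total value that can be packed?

Best value-per-unit is lemons at 16/2, and filling with it alone uses weight 21×2=42. No mix of the others beats 21×16 = 336.

$336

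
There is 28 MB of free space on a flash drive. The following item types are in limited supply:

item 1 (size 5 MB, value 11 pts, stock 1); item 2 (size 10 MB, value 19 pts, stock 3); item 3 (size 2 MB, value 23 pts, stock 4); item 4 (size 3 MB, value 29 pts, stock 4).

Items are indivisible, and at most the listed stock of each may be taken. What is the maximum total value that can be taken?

Best selections within size 28 and stock limits:
- 1×item 1 + 4×item 3 + 4×item 4: size 25, value 219
- 4×item 3 + 4×item 4: size 20, value 208
- 1×item 2 + 3×item 3 + 4×item 4: size 28, value 204
- 1×item 2 + 4×item 3 + 3×item 4: size 27, value 198
Best: 219 pts.

219 pts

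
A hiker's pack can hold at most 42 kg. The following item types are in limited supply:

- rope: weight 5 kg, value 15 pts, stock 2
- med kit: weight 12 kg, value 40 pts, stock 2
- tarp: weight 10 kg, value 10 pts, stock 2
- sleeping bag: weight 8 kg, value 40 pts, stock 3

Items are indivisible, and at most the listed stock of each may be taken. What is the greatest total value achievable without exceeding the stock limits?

175 pts

Top feasible selections:
- 1×rope + 1×med kit + 3×sleeping bag: weight 41, value 175
- 1×med kit + 3×sleeping bag: weight 36, value 160
Best: 175 pts.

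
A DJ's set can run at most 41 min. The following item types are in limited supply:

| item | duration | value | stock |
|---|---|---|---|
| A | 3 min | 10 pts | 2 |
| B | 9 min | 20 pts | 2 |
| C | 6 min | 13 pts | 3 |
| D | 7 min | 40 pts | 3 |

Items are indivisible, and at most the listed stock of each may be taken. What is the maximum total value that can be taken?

Best selections within duration 41 and stock limits:
- 2×A + 2×C + 3×D: duration 39, value 166
- 1×A + 1×B + 1×C + 3×D: duration 39, value 163
- 2×A + 1×B + 3×D: duration 36, value 160
- 2×B + 3×D: duration 39, value 160
Best: 166 pts.

166 pts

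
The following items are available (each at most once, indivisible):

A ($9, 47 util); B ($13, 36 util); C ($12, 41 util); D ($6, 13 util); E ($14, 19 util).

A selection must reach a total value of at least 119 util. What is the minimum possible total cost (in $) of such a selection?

Subsets with value ≥ 119, sorted by total cost:
- A+B+C: cost 34, value 124
- A+B+C+D: cost 40, value 137
- A+C+D+E: cost 41, value 120
Minimum cost: 34 $.

34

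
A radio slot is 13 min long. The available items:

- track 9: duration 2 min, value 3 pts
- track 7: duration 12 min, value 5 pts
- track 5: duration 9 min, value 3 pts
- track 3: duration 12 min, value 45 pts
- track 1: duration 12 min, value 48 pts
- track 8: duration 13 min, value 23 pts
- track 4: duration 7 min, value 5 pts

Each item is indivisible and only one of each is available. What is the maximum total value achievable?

Check high-value combinations within 13 min:
- track 1: duration 12, value 48
- track 3: duration 12, value 45
- track 8: duration 13, value 23
Best: 48 pts.

48 pts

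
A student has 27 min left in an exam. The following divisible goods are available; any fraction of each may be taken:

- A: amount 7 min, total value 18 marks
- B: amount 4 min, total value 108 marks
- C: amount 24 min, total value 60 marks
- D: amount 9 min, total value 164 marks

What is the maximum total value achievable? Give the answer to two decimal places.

307.50

Take in order of value per unit:
- B (108/4 per unit): all 4 → value 108, running total 108.00
- D (164/9 per unit): all 9 → value 164, running total 272.00
- A (18/7 per unit): all 7 → value 18, running total 290.00
- C (60/24 per unit): 7 of 24 → value 7×60/24 = 17.5000, running total 307.50
Total 307.50.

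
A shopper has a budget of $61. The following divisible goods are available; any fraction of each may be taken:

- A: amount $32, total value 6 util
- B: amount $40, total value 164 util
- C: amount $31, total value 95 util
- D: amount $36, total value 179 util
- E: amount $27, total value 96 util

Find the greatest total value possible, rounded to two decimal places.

Take in order of value per unit:
- D (179/36 per unit): all 36 → value 179, running total 179.00
- B (164/40 per unit): 25 of 40 → value 25×164/40 = 102.5000, running total 281.50
Total 281.50.

281.50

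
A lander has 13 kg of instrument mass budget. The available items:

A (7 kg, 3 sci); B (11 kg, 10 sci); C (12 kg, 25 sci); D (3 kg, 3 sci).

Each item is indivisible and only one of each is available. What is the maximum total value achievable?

Check high-value combinations within 13 kg:
- C: mass 12, value 25
- B: mass 11, value 10
- A+D: mass 7+3=10, value 3+3=6
- D: mass 3, value 3
Best: 25 sci.

25 sci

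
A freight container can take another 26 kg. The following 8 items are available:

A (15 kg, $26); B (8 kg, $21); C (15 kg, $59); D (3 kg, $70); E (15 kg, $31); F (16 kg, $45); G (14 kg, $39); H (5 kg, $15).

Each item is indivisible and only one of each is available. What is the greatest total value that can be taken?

$150

This is a 0/1 knapsack; check combinations near the capacity.
- B+C+D: weight 8+15+3=26, value 21+59+70=150
- C+D+H: weight 15+3+5=23, value 59+70+15=144
- D+F+H: weight 3+16+5=24, value 70+45+15=130
- B+D+G: weight 8+3+14=25, value 21+70+39=130
- C+D: weight 15+3=18, value 59+70=129
Best: $150.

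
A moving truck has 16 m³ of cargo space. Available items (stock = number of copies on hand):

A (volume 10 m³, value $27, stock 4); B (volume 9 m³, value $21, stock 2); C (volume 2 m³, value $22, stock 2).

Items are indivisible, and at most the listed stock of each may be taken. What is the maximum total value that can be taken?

Top feasible selections:
- 1×A + 2×C: volume 14, value 71
- 1×B + 2×C: volume 13, value 65
- 1×A + 1×C: volume 12, value 49
Best: $71.

$71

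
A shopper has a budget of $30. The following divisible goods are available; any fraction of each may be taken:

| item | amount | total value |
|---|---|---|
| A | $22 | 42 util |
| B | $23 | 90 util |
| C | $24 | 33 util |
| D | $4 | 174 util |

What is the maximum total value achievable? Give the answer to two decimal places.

Take in order of value per unit:
- D (174/4 per unit): all 4 → value 174, running total 174.00
- B (90/23 per unit): all 23 → value 90, running total 264.00
- A (42/22 per unit): 3 of 22 → value 3×42/22 = 5.7273, running total 269.73
Total 269.73.

269.73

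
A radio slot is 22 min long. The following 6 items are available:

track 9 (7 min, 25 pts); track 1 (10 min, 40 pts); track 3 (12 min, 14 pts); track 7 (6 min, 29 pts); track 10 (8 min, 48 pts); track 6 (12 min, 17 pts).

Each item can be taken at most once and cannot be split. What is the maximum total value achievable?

102 pts

Check high-value combinations within 22 min:
- track 9+track 7+track 10: duration 7+6+8=21, value 25+29+48=102
- track 1+track 10: duration 10+8=18, value 40+48=88
- track 7+track 10: duration 6+8=14, value 29+48=77
Best: 102 pts.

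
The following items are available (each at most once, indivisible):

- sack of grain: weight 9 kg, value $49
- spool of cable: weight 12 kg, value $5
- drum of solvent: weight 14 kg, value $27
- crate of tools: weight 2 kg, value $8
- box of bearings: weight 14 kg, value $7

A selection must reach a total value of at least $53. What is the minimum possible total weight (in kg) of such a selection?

11

Subsets with value ≥ 53, sorted by total weight:
- sack of grain+crate of tools: weight 11, value 57
- sack of grain+spool of cable: weight 21, value 54
- sack of grain+drum of solvent: weight 23, value 76
- sack of grain+spool of cable+crate of tools: weight 23, value 62
Minimum weight: 11 kg.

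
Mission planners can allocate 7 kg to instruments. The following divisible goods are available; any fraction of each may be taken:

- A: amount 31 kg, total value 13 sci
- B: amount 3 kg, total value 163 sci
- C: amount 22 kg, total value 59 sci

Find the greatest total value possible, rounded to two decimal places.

173.73

Take in order of value per unit:
- B (163/3 per unit): all 3 → value 163, running total 163.00
- C (59/22 per unit): 4 of 22 → value 4×59/22 = 10.7273, running total 173.73
Total 173.73.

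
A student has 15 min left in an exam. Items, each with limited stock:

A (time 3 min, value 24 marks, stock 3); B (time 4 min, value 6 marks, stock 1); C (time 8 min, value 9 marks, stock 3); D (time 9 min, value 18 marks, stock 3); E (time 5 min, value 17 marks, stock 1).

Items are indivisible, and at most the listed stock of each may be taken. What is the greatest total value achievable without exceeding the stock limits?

89 marks

Best selections within time 15 and stock limits:
- 3×A + 1×E: time 14, value 89
- 3×A + 1×B: time 13, value 78
- 3×A: time 9, value 72
- 2×A + 1×B + 1×E: time 15, value 71
Best: 89 marks.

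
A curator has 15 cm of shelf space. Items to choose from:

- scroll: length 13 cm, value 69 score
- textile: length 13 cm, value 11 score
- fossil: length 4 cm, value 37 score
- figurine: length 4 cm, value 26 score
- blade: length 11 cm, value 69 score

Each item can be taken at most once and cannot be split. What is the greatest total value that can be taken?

106 score

Check high-value combinations within 15 cm:
- fossil+blade: length 4+11=15, value 37+69=106
- figurine+blade: length 4+11=15, value 26+69=95
- blade: length 11, value 69
- scroll: length 13, value 69
- fossil+figurine: length 4+4=8, value 37+26=63
Best: 106 score.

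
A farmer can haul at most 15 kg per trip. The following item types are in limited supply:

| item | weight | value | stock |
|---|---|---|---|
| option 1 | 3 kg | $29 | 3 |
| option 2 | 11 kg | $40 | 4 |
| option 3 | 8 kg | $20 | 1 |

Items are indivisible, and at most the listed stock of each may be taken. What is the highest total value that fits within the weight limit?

Top feasible selections:
- 3×option 1: weight 9, value 87
- 2×option 1 + 1×option 3: weight 14, value 78
- 1×option 1 + 1×option 2: weight 14, value 69
- 2×option 1: weight 6, value 58
Best: $87.

$87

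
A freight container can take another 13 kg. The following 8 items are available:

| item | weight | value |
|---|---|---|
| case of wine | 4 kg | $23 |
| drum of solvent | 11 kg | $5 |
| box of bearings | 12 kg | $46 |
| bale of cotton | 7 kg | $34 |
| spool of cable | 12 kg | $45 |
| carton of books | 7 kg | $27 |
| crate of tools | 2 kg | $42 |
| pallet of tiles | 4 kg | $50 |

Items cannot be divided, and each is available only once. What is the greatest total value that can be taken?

$126

Check high-value combinations within 13 kg:
- bale of cotton+crate of tools+pallet of tiles: weight 7+2+4=13, value 34+42+50=126
- carton of books+crate of tools+pallet of tiles: weight 7+2+4=13, value 27+42+50=119
- case of wine+crate of tools+pallet of tiles: weight 4+2+4=10, value 23+42+50=115
- case of wine+bale of cotton+crate of tools: weight 4+7+2=13, value 23+34+42=99
- crate of tools+pallet of tiles: weight 2+4=6, value 42+50=92
Best: $126.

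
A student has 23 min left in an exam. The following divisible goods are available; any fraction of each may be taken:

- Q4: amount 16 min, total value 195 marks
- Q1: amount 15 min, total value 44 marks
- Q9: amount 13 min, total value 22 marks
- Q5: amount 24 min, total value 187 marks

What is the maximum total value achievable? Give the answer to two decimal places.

249.54

Take in order of value per unit:
- Q4 (195/16 per unit): all 16 → value 195, running total 195.00
- Q5 (187/24 per unit): 7 of 24 → value 7×187/24 = 54.5417, running total 249.54
Total 249.54.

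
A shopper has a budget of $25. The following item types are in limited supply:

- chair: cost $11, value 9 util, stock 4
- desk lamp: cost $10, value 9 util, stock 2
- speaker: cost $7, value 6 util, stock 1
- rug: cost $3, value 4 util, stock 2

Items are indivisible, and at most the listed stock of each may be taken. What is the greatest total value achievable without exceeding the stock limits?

23 util

Top feasible selections:
- 1×desk lamp + 1×speaker + 2×rug: cost 23, value 23
- 1×chair + 1×speaker + 2×rug: cost 24, value 23
- 2×desk lamp + 1×rug: cost 23, value 22
- 1×chair + 1×desk lamp + 1×rug: cost 24, value 22
Best: 23 util.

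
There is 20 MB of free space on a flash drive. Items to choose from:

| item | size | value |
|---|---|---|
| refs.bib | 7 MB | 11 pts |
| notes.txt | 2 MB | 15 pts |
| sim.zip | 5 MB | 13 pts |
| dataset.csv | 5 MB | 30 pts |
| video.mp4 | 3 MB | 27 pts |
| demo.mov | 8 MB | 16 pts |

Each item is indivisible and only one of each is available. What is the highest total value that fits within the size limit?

88 pts

Check high-value combinations within 20 MB:
- notes.txt+dataset.csv+video.mp4+demo.mov: size 2+5+3+8=18, value 15+30+27+16=88
- notes.txt+sim.zip+dataset.csv+video.mp4: size 2+5+5+3=15, value 15+13+30+27=85
- refs.bib+notes.txt+dataset.csv+video.mp4: size 7+2+5+3=17, value 11+15+30+27=83
- refs.bib+sim.zip+dataset.csv+video.mp4: size 7+5+5+3=20, value 11+13+30+27=81
Best: 88 pts.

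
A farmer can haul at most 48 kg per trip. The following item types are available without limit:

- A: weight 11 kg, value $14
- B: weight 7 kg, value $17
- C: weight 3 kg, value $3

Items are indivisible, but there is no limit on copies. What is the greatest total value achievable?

Best value-per-unit is B at 17/7; filling with it alone gives 6×17 = 102.
Optimal mix: 6×B + 2×C → weight 48, value 108.

$108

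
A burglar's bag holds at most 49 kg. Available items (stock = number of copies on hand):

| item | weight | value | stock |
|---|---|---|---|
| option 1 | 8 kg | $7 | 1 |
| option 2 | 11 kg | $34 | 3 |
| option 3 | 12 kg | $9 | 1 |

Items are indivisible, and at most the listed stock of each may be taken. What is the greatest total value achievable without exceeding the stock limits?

Top feasible selections:
- 3×option 2 + 1×option 3: weight 45, value 111
- 1×option 1 + 3×option 2: weight 41, value 109
- 3×option 2: weight 33, value 102
Best: $111.

$111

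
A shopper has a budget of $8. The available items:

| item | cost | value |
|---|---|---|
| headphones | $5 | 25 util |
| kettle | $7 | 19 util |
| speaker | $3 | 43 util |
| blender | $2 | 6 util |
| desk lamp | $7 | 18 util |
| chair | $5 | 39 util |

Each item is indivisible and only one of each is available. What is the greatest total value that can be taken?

82 util

Check high-value combinations within $8:
- speaker+chair: cost 3+5=8, value 43+39=82
- headphones+speaker: cost 5+3=8, value 25+43=68
- speaker+blender: cost 3+2=5, value 43+6=49
- blender+chair: cost 2+5=7, value 6+39=45
- speaker: cost 3, value 43
Best: 82 util.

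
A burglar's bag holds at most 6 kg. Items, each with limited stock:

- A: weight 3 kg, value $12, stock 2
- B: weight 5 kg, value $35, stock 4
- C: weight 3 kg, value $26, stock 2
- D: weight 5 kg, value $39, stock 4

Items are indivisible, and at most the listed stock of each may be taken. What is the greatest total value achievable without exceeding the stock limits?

Top feasible selections:
- 2×C: weight 6, value 52
- 1×D: weight 5, value 39
- 1×A + 1×C: weight 6, value 38
- 1×B: weight 5, value 35
Best: $52.

$52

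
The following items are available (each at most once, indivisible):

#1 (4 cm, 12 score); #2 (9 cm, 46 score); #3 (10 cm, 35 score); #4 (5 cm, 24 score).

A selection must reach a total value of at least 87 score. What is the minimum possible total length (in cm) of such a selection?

23

Subsets with value ≥ 87, sorted by total length:
- #1+#2+#3: length 23, value 93
- #2+#3+#4: length 24, value 105
- #1+#2+#3+#4: length 28, value 117
Minimum length: 23 cm.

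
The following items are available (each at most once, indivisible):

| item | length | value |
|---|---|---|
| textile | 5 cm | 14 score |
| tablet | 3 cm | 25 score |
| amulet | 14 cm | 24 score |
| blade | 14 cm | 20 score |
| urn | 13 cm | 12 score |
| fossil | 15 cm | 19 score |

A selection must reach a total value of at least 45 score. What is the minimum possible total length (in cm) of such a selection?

Subsets with value ≥ 45, sorted by total length:
- tablet+amulet: length 17, value 49
- tablet+blade: length 17, value 45
- textile+tablet+urn: length 21, value 51
- textile+tablet+amulet: length 22, value 63
Minimum length: 17 cm.

17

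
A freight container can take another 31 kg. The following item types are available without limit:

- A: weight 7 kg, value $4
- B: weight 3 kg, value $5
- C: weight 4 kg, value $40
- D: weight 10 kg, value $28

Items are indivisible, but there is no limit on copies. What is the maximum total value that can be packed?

Best value-per-unit is C at 40/4; filling with it alone gives 7×40 = 280.
Optimal mix: 1×B + 7×C → weight 31, value 285.

$285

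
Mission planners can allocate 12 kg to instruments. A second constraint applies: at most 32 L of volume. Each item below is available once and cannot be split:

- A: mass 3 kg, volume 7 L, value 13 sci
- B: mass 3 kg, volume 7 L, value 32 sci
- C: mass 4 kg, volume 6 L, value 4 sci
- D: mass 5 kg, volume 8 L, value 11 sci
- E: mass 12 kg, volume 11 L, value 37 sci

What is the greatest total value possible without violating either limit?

Feasible sets respecting both limits:
- A+B+D: mass 11, volume 22, value 56
- A+B+C: mass 10, volume 20, value 49
- B+C+D: mass 12, volume 21, value 47
Best: 56 sci.

56 sci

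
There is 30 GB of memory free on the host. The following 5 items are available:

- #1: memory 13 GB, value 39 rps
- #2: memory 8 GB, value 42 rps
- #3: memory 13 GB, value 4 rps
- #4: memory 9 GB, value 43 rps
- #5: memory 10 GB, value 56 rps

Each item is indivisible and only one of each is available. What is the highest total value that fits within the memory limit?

141 rps

Check high-value combinations within 30 GB:
- #2+#4+#5: memory 8+9+10=27, value 42+43+56=141
- #1+#2+#4: memory 13+8+9=30, value 39+42+43=124
- #4+#5: memory 9+10=19, value 43+56=99
- #2+#5: memory 8+10=18, value 42+56=98
Best: 141 rps.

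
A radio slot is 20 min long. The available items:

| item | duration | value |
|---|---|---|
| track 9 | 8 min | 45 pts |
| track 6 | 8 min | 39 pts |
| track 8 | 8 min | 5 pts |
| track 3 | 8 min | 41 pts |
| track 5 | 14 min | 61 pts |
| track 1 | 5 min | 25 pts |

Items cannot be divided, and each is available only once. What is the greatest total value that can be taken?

86 pts

Check high-value combinations within 20 min:
- track 9+track 3: duration 8+8=16, value 45+41=86
- track 5+track 1: duration 14+5=19, value 61+25=86
- track 9+track 6: duration 8+8=16, value 45+39=84
Best: 86 pts.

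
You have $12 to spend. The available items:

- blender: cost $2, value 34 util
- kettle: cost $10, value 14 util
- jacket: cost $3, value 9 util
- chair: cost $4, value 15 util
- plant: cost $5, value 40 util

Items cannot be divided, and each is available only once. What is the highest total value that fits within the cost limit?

89 util

Check high-value combinations within $12:
- blender+chair+plant: cost 2+4+5=11, value 34+15+40=89
- blender+jacket+plant: cost 2+3+5=10, value 34+9+40=83
- blender+plant: cost 2+5=7, value 34+40=74
Best: 89 util.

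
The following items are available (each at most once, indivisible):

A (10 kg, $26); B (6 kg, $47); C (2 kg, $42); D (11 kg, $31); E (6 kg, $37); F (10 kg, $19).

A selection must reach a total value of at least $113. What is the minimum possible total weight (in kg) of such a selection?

Subsets with value ≥ 113, sorted by total weight:
- B+C+E: weight 14, value 126
- A+B+C: weight 18, value 115
Minimum weight: 14 kg.

14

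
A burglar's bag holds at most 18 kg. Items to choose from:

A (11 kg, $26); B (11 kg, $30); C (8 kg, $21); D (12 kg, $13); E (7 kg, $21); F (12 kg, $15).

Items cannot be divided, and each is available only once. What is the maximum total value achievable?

Check high-value combinations within 18 kg:
- B+E: weight 11+7=18, value 30+21=51
- A+E: weight 11+7=18, value 26+21=47
- C+E: weight 8+7=15, value 21+21=42
- B: weight 11, value 30
- A: weight 11, value 26
Best: $51.

$51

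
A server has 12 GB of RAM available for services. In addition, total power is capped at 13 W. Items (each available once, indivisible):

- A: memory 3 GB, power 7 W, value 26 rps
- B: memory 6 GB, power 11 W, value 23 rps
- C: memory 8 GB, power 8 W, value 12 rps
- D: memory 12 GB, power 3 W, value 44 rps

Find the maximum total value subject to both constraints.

Feasible sets respecting both limits:
- D: memory 12, power 3, value 44
- A: memory 3, power 7, value 26
- B: memory 6, power 11, value 23
- C: memory 8, power 8, value 12
Best: 44 rps.

44 rps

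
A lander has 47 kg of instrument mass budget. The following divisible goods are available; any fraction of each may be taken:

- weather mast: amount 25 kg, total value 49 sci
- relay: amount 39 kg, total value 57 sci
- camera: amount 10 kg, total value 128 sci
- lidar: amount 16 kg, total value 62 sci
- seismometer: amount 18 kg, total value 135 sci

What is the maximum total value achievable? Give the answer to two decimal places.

330.88

Take in order of value per unit:
- camera (128/10 per unit): all 10 → value 128, running total 128.00
- seismometer (135/18 per unit): all 18 → value 135, running total 263.00
- lidar (62/16 per unit): all 16 → value 62, running total 325.00
- weather mast (49/25 per unit): 3 of 25 → value 3×49/25 = 5.8800, running total 330.88
Total 330.88.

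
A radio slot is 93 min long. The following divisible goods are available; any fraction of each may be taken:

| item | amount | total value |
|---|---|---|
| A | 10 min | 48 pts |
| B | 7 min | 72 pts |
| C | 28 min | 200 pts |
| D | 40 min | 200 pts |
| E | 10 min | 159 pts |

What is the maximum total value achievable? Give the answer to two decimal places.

669.40

Take in order of value per unit:
- E (159/10 per unit): all 10 → value 159, running total 159.00
- B (72/7 per unit): all 7 → value 72, running total 231.00
- C (200/28 per unit): all 28 → value 200, running total 431.00
- D (200/40 per unit): all 40 → value 200, running total 631.00
- A (48/10 per unit): 8 of 10 → value 8×48/10 = 38.4000, running total 669.40
Total 669.40.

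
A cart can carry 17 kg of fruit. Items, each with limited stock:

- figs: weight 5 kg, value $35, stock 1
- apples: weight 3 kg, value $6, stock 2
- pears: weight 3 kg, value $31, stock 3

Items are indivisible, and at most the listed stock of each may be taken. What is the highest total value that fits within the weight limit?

$134

Best selections within weight 17 and stock limits:
- 1×figs + 1×apples + 3×pears: weight 17, value 134
- 1×figs + 3×pears: weight 14, value 128
- 1×figs + 2×apples + 2×pears: weight 17, value 109
Best: $134.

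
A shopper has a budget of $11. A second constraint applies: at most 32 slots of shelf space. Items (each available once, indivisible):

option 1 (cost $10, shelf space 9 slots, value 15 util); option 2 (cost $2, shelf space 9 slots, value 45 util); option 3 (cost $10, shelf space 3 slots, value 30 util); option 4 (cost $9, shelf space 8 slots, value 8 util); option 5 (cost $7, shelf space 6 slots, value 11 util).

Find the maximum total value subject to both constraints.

Feasible sets respecting both limits:
- option 2+option 5: cost 9, shelf space 15, value 56
- option 2+option 4: cost 11, shelf space 17, value 53
- option 2: cost 2, shelf space 9, value 45
Best: 56 util.

56 util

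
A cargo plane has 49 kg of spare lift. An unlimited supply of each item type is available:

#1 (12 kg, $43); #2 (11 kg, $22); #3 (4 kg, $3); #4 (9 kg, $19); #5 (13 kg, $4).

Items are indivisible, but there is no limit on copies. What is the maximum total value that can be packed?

$172

Best value-per-unit is #1 at 43/12, and filling with it alone uses weight 4×12=48. No mix of the others beats 4×43 = 172.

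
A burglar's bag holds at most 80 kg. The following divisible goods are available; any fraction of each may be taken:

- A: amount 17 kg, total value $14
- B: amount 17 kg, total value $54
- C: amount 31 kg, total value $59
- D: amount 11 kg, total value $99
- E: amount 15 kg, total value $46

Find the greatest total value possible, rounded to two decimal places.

262.94

Take in order of value per unit:
- D (99/11 per unit): all 11 → value 99, running total 99.00
- B (54/17 per unit): all 17 → value 54, running total 153.00
- E (46/15 per unit): all 15 → value 46, running total 199.00
- C (59/31 per unit): all 31 → value 59, running total 258.00
- A (14/17 per unit): 6 of 17 → value 6×14/17 = 4.9412, running total 262.94
Total 262.94.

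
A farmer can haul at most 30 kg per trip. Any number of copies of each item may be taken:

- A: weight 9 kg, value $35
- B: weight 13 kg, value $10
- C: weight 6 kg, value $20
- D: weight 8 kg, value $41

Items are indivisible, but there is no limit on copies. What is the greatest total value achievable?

Best value-per-unit is D at 41/8; filling with it alone gives 3×41 = 123.
Optimal mix: 1×C + 3×D → weight 30, value 143.

$143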